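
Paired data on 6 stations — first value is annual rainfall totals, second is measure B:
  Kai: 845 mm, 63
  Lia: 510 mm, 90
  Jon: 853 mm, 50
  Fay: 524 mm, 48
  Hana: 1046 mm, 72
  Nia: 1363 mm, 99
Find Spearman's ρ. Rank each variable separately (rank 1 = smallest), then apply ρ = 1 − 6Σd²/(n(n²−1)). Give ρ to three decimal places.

Ranks of variable 1: 3, 1, 4, 2, 5, 6
Ranks of variable 2: 3, 5, 2, 1, 4, 6
d = r₁ − r₂: 0, -4, 2, 1, 1, 0
d²: 0, 16, 4, 1, 1, 0; Σd² = 22
ρ = 1 − 6·22/(6·35) = 1 − 132/210 = 0.371

0.371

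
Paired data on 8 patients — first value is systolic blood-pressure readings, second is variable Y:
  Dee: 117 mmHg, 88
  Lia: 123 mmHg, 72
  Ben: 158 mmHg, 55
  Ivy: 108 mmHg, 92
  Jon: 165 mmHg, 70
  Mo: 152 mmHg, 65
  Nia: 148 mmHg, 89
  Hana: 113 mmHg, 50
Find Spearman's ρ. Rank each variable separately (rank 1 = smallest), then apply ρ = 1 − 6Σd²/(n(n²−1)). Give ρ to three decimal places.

Ranks of variable 1: 3, 4, 7, 1, 8, 6, 5, 2
Ranks of variable 2: 6, 5, 2, 8, 4, 3, 7, 1
d = r₁ − r₂: -3, -1, 5, -7, 4, 3, -2, 1
d²: 9, 1, 25, 49, 16, 9, 4, 1; Σd² = 114
ρ = 1 − 6·114/(8·63) = 1 − 684/504 = -0.357

-0.357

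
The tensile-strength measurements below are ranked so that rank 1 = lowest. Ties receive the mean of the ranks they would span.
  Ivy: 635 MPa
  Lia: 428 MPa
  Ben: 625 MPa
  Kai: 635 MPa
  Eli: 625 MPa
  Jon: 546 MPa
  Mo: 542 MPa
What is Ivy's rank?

Sorted (ascending): 428, 542, 546, 625, 625, 635, 635
The 2 values of 625 occupy positions 4–5 → average rank (4+5)/2 = 4.5.
The 2 values of 635 occupy positions 6–7 → average rank (6+7)/2 = 6.5.
Ivy has value 635 MPa → rank 6.5.

6.5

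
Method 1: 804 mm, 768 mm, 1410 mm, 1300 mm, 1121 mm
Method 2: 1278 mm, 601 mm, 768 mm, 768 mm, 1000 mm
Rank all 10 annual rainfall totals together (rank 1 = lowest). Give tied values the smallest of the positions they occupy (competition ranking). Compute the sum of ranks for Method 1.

33

Sorted (ascending): 601, 768, 768, 768, 804, 1000, 1121, 1278, 1300, 1410
The 3 values of 768 occupy positions 2–4 → each gets rank 2.
Method 1 values → pooled ranks: 804→5, 768→2, 1410→10, 1300→9, 1121→7
Rank sum = 5 + 2 + 10 + 9 + 7 = 33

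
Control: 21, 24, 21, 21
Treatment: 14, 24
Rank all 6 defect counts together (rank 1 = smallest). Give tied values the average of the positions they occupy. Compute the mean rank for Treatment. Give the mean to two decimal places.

3.25

Sorted (ascending): 14, 21, 21, 21, 24, 24
The 3 values of 21 occupy positions 2–4 → average rank 3.
The 2 values of 24 occupy positions 5–6 → average rank (5+6)/2 = 5.5.
Treatment values → pooled ranks: 14→1, 24→5.5
Mean rank = (1 + 5.5) / 2 = 3.25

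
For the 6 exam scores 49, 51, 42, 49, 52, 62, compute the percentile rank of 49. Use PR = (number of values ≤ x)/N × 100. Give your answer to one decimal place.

N = 6.
Strictly below 49: 1. Equal to 49: 2.
PR = 3/6 × 100 = 50.0

50.0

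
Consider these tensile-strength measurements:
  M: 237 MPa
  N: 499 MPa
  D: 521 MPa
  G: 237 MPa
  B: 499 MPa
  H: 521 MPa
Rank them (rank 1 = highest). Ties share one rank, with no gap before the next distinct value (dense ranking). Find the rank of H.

Sorted (descending): 521, 521, 499, 499, 237, 237
The 2 values of 521 share dense rank 1.
The 2 values of 499 share dense rank 2.
The 2 values of 237 share dense rank 3.
H has value 521 MPa → rank 1.

1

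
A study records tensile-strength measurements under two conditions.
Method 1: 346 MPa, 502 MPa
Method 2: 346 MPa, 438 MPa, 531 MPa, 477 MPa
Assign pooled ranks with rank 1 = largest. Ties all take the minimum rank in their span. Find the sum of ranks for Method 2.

Sorted (descending): 531, 502, 477, 438, 346, 346
The 2 values of 346 occupy positions 5–6 → each gets rank 5.
Method 2 values → pooled ranks: 346→5, 438→4, 531→1, 477→3
Rank sum = 5 + 4 + 1 + 3 = 13

13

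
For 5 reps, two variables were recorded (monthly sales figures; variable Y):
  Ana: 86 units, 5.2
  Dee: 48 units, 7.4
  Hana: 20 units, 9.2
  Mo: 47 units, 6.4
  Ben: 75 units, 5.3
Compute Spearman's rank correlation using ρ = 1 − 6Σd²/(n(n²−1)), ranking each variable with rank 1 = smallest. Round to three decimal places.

-0.900

Ranks of variable 1: 5, 3, 1, 2, 4
Ranks of variable 2: 1, 4, 5, 3, 2
d = r₁ − r₂: 4, -1, -4, -1, 2
d²: 16, 1, 16, 1, 4; Σd² = 38
ρ = 1 − 6·38/(5·24) = 1 − 228/120 = -0.900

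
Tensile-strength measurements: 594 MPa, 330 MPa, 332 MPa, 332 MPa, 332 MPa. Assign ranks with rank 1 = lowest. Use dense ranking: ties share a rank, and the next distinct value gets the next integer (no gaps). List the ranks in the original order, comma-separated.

Sorted (ascending): 330, 332, 332, 332, 594
The 3 values of 332 share dense rank 2.
Remaining distinct values take the next consecutive integers.

3, 1, 2, 2, 2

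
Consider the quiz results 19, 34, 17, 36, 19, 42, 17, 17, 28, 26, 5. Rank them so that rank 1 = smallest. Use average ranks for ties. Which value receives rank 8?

Sorted (ascending): 5, 17, 17, 17, 19, 19, 26, 28, 34, 36, 42
The 3 values of 17 occupy positions 2–4 → average rank 3.
The 2 values of 19 occupy positions 5–6 → average rank (5+6)/2 = 5.5.
Rank 8 → value 28.

28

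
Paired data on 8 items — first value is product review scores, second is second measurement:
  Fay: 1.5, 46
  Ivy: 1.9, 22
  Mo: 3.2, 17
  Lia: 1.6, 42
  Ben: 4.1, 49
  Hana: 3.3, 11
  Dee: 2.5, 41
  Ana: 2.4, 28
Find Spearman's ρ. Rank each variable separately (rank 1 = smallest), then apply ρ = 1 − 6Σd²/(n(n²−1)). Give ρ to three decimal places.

Ranks of variable 1: 1, 3, 6, 2, 8, 7, 5, 4
Ranks of variable 2: 7, 3, 2, 6, 8, 1, 5, 4
d = r₁ − r₂: -6, 0, 4, -4, 0, 6, 0, 0
d²: 36, 0, 16, 16, 0, 36, 0, 0; Σd² = 104
ρ = 1 − 6·104/(8·63) = 1 − 624/504 = -0.238

-0.238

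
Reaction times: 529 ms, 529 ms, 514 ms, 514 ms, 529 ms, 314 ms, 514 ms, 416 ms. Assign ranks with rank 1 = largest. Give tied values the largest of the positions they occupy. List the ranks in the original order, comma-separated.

3, 3, 6, 6, 3, 8, 6, 7

Sorted (descending): 529, 529, 529, 514, 514, 514, 416, 314
The 3 values of 529 occupy positions 1–3 → each gets rank 3.
The 3 values of 514 occupy positions 4–6 → each gets rank 6.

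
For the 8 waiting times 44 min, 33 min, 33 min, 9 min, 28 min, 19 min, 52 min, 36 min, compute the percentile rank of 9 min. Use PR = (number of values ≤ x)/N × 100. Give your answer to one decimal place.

12.5

N = 8.
Strictly below 9: 0. Equal to 9: 1.
PR = 1/8 × 100 = 12.5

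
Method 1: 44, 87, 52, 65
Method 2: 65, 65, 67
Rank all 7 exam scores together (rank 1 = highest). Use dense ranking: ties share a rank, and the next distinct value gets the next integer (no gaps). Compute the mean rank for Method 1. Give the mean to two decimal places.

3.25

Sorted (descending): 87, 67, 65, 65, 65, 52, 44
The 3 values of 65 share dense rank 3.
Remaining distinct values take the next consecutive integers.
Method 1 values → pooled ranks: 44→5, 87→1, 52→4, 65→3
Mean rank = (5 + 1 + 4 + 3) / 4 = 3.25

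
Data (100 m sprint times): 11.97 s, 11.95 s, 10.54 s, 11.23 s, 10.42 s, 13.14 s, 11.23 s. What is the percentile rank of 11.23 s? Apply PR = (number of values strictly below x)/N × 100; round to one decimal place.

28.6

N = 7.
Strictly below 11.23: 2. Equal to 11.23: 2.
PR = 2/7 × 100 = 28.6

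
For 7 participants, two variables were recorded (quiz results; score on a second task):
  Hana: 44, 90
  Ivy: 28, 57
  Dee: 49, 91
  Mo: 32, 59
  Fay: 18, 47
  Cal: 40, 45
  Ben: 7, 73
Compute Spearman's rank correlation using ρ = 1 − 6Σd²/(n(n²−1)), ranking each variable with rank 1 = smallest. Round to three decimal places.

Ranks of variable 1: 6, 3, 7, 4, 2, 5, 1
Ranks of variable 2: 6, 3, 7, 4, 2, 1, 5
d = r₁ − r₂: 0, 0, 0, 0, 0, 4, -4
d²: 0, 0, 0, 0, 0, 16, 16; Σd² = 32
ρ = 1 − 6·32/(7·48) = 1 − 192/336 = 0.429

0.429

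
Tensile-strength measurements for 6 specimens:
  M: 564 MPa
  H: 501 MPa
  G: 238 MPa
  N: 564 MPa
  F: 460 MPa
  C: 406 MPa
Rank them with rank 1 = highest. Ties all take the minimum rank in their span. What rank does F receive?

4

Sorted (descending): 564, 564, 501, 460, 406, 238
The 2 values of 564 occupy positions 1–2 → each gets rank 1.
F has value 460 MPa → rank 4.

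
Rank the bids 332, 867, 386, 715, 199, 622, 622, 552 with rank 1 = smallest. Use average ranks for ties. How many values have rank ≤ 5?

Sorted (ascending): 199, 332, 386, 552, 622, 622, 715, 867
The 2 values of 622 occupy positions 5–6 → average rank (5+6)/2 = 5.5.
Ranks ≤ 5: {1, 2, 3, 4} → 4 values.

4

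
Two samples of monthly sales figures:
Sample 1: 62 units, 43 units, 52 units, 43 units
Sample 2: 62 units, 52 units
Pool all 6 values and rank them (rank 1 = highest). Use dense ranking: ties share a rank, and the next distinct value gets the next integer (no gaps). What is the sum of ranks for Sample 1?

9

Sorted (descending): 62, 62, 52, 52, 43, 43
The 2 values of 62 share dense rank 1.
The 2 values of 52 share dense rank 2.
The 2 values of 43 share dense rank 3.
Sample 1 values → pooled ranks: 62→1, 43→3, 52→2, 43→3
Rank sum = 1 + 3 + 2 + 3 = 9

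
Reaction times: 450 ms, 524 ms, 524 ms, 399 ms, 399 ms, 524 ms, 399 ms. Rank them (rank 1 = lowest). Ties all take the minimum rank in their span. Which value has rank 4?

450

Sorted (ascending): 399, 399, 399, 450, 524, 524, 524
The 3 values of 399 occupy positions 1–3 → each gets rank 1.
The 3 values of 524 occupy positions 5–7 → each gets rank 5.
Rank 4 → value 450.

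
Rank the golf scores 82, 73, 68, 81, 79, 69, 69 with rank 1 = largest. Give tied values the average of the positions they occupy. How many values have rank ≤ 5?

4

Sorted (descending): 82, 81, 79, 73, 69, 69, 68
The 2 values of 69 occupy positions 5–6 → average rank (5+6)/2 = 5.5.
Ranks ≤ 5: {1, 2, 3, 4} → 4 values.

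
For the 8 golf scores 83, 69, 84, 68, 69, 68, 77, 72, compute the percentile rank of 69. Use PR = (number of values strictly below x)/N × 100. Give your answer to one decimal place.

N = 8.
Strictly below 69: 2. Equal to 69: 2.
PR = 2/8 × 100 = 25.0

25.0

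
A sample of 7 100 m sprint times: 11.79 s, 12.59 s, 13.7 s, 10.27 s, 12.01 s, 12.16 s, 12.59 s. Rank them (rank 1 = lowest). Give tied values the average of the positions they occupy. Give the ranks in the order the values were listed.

Sorted (ascending): 10.27, 11.79, 12.01, 12.16, 12.59, 12.59, 13.7
The 2 values of 12.59 occupy positions 5–6 → average rank (5+6)/2 = 5.5.

2, 5.5, 7, 1, 3, 4, 5.5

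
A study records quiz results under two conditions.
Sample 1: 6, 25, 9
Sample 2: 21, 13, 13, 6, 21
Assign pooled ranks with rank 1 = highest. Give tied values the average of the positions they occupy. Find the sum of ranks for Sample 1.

14.5

Sorted (descending): 25, 21, 21, 13, 13, 9, 6, 6
The 2 values of 21 occupy positions 2–3 → average rank (2+3)/2 = 2.5.
The 2 values of 13 occupy positions 4–5 → average rank (4+5)/2 = 4.5.
The 2 values of 6 occupy positions 7–8 → average rank (7+8)/2 = 7.5.
Sample 1 values → pooled ranks: 6→7.5, 25→1, 9→6
Rank sum = 7.5 + 1 + 6 = 14.5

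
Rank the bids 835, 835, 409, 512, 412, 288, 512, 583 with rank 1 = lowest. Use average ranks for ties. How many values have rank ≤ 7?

Sorted (ascending): 288, 409, 412, 512, 512, 583, 835, 835
The 2 values of 512 occupy positions 4–5 → average rank (4+5)/2 = 4.5.
The 2 values of 835 occupy positions 7–8 → average rank (7+8)/2 = 7.5.
Ranks ≤ 7: {1, 2, 3, 4.5, 4.5, 6} → 6 values.

6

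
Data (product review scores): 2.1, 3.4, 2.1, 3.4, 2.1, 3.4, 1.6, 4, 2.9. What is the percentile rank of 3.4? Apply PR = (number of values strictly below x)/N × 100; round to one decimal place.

55.6

N = 9.
Strictly below 3.4: 5. Equal to 3.4: 3.
PR = 5/9 × 100 = 55.6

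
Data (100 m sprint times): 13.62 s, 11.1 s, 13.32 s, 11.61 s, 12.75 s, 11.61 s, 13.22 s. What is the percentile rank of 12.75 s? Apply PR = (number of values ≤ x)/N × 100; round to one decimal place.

N = 7.
Strictly below 12.75: 3. Equal to 12.75: 1.
PR = 4/7 × 100 = 57.1

57.1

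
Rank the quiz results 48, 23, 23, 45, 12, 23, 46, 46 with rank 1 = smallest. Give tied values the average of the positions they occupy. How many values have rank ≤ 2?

Sorted (ascending): 12, 23, 23, 23, 45, 46, 46, 48
The 3 values of 23 occupy positions 2–4 → average rank 3.
The 2 values of 46 occupy positions 6–7 → average rank (6+7)/2 = 6.5.
Ranks ≤ 2: {1} → 1 value.

1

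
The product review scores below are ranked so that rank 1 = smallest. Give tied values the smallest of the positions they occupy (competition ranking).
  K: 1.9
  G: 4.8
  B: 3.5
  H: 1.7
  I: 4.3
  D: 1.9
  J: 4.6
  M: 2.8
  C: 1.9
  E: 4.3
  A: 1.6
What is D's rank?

3

Sorted (ascending): 1.6, 1.7, 1.9, 1.9, 1.9, 2.8, 3.5, 4.3, 4.3, 4.6, 4.8
The 3 values of 1.9 occupy positions 3–5 → each gets rank 3.
The 2 values of 4.3 occupy positions 8–9 → each gets rank 8.
D has value 1.9 → rank 3.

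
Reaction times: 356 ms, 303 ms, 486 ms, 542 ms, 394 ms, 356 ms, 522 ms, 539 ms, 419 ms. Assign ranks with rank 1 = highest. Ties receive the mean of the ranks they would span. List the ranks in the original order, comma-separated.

Sorted (descending): 542, 539, 522, 486, 419, 394, 356, 356, 303
The 2 values of 356 occupy positions 7–8 → average rank (7+8)/2 = 7.5.

7.5, 9, 4, 1, 6, 7.5, 3, 2, 5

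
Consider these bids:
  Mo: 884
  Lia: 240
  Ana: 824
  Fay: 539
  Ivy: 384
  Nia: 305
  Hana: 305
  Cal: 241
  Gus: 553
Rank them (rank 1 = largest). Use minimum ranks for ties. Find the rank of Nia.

Sorted (descending): 884, 824, 553, 539, 384, 305, 305, 241, 240
The 2 values of 305 occupy positions 6–7 → each gets rank 6.
Nia has value 305 → rank 6.

6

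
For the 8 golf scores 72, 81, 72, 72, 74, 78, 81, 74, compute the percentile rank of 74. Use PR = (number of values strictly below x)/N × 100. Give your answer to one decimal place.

37.5

N = 8.
Strictly below 74: 3. Equal to 74: 2.
PR = 3/8 × 100 = 37.5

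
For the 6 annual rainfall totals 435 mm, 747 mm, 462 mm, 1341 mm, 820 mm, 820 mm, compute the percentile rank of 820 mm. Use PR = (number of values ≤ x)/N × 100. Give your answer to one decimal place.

N = 6.
Strictly below 820: 3. Equal to 820: 2.
PR = 5/6 × 100 = 83.3

83.3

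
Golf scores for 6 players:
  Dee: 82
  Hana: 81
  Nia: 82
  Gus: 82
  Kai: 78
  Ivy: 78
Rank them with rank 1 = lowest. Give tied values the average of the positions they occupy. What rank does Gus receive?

Sorted (ascending): 78, 78, 81, 82, 82, 82
The 2 values of 78 occupy positions 1–2 → average rank (1+2)/2 = 1.5.
The 3 values of 82 occupy positions 4–6 → average rank 5.
Gus has value 82 → rank 5.

5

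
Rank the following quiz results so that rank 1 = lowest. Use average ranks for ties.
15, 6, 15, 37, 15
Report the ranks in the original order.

3, 1, 3, 5, 3

Sorted (ascending): 6, 15, 15, 15, 37
The 3 values of 15 occupy positions 2–4 → average rank 3.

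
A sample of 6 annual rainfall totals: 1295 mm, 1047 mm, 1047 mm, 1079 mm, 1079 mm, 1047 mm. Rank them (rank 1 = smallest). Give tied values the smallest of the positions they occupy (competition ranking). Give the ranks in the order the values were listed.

6, 1, 1, 4, 4, 1

Sorted (ascending): 1047, 1047, 1047, 1079, 1079, 1295
The 3 values of 1047 occupy positions 1–3 → each gets rank 1.
The 2 values of 1079 occupy positions 4–5 → each gets rank 4.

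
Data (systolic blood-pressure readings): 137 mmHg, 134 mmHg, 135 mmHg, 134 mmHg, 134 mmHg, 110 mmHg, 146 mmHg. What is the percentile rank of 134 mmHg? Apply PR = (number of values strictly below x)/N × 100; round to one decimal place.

N = 7.
Strictly below 134: 1. Equal to 134: 3.
PR = 1/7 × 100 = 14.3

14.3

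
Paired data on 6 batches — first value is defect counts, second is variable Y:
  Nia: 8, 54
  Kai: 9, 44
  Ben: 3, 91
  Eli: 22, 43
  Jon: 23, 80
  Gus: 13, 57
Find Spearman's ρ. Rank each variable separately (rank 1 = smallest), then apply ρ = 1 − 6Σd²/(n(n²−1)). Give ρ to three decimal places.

Ranks of variable 1: 2, 3, 1, 5, 6, 4
Ranks of variable 2: 3, 2, 6, 1, 5, 4
d = r₁ − r₂: -1, 1, -5, 4, 1, 0
d²: 1, 1, 25, 16, 1, 0; Σd² = 44
ρ = 1 − 6·44/(6·35) = 1 − 264/210 = -0.257

-0.257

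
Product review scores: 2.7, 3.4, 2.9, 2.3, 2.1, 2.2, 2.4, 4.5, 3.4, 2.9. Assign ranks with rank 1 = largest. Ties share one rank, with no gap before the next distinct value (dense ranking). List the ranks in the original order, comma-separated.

Sorted (descending): 4.5, 3.4, 3.4, 2.9, 2.9, 2.7, 2.4, 2.3, 2.2, 2.1
The 2 values of 3.4 share dense rank 2.
The 2 values of 2.9 share dense rank 3.
Remaining distinct values take the next consecutive integers.

4, 2, 3, 6, 8, 7, 5, 1, 2, 3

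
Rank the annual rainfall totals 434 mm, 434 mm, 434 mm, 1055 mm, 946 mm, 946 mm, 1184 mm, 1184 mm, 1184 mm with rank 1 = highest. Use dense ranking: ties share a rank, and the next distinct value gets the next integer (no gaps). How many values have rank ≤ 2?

Sorted (descending): 1184, 1184, 1184, 1055, 946, 946, 434, 434, 434
The 3 values of 1184 share dense rank 1.
The 2 values of 946 share dense rank 3.
The 3 values of 434 share dense rank 4.
Remaining distinct values take the next consecutive integers.
Ranks ≤ 2: {1, 1, 1, 2} → 4 values.

4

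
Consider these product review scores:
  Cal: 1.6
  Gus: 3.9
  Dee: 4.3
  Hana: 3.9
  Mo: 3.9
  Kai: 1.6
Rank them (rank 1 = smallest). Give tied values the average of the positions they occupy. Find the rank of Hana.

Sorted (ascending): 1.6, 1.6, 3.9, 3.9, 3.9, 4.3
The 2 values of 1.6 occupy positions 1–2 → average rank (1+2)/2 = 1.5.
The 3 values of 3.9 occupy positions 3–5 → average rank 4.
Hana has value 3.9 → rank 4.

4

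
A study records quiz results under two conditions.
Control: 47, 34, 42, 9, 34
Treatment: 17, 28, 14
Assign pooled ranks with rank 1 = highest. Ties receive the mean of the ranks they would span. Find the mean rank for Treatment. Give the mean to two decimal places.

6.00

Sorted (descending): 47, 42, 34, 34, 28, 17, 14, 9
The 2 values of 34 occupy positions 3–4 → average rank (3+4)/2 = 3.5.
Treatment values → pooled ranks: 17→6, 28→5, 14→7
Mean rank = (6 + 5 + 7) / 3 = 6.00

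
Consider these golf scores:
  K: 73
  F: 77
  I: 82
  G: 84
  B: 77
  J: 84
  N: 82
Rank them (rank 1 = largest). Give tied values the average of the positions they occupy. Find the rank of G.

1.5

Sorted (descending): 84, 84, 82, 82, 77, 77, 73
The 2 values of 84 occupy positions 1–2 → average rank (1+2)/2 = 1.5.
The 2 values of 82 occupy positions 3–4 → average rank (3+4)/2 = 3.5.
The 2 values of 77 occupy positions 5–6 → average rank (5+6)/2 = 5.5.
G has value 84 → rank 1.5.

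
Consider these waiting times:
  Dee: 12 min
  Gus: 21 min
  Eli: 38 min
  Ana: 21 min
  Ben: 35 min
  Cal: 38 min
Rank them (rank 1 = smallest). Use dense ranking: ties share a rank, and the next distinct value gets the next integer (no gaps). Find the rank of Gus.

2

Sorted (ascending): 12, 21, 21, 35, 38, 38
The 2 values of 21 share dense rank 2.
The 2 values of 38 share dense rank 4.
Remaining distinct values take the next consecutive integers.
Gus has value 21 min → rank 2.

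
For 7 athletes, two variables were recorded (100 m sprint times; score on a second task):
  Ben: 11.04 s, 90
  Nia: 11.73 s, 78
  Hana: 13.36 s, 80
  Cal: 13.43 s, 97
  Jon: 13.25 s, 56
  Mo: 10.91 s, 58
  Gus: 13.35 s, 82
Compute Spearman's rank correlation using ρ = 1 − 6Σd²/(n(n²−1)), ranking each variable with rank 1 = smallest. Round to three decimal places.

0.464

Ranks of variable 1: 2, 3, 6, 7, 4, 1, 5
Ranks of variable 2: 6, 3, 4, 7, 1, 2, 5
d = r₁ − r₂: -4, 0, 2, 0, 3, -1, 0
d²: 16, 0, 4, 0, 9, 1, 0; Σd² = 30
ρ = 1 − 6·30/(7·48) = 1 − 180/336 = 0.464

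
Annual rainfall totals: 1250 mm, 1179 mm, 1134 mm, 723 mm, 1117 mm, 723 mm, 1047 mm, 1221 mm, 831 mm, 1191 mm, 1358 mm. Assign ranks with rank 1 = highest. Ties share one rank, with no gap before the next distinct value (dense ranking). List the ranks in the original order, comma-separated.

Sorted (descending): 1358, 1250, 1221, 1191, 1179, 1134, 1117, 1047, 831, 723, 723
The 2 values of 723 share dense rank 10.
Remaining distinct values take the next consecutive integers.

2, 5, 6, 10, 7, 10, 8, 3, 9, 4, 1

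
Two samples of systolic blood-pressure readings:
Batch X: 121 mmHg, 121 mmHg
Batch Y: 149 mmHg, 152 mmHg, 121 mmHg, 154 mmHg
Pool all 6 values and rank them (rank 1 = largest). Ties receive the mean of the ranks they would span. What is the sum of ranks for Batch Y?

Sorted (descending): 154, 152, 149, 121, 121, 121
The 3 values of 121 occupy positions 4–6 → average rank 5.
Batch Y values → pooled ranks: 149→3, 152→2, 121→5, 154→1
Rank sum = 3 + 2 + 5 + 1 = 11

11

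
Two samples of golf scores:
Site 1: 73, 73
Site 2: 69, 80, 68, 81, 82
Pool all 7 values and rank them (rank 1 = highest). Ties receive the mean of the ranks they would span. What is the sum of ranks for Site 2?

19

Sorted (descending): 82, 81, 80, 73, 73, 69, 68
The 2 values of 73 occupy positions 4–5 → average rank (4+5)/2 = 4.5.
Site 2 values → pooled ranks: 69→6, 80→3, 68→7, 81→2, 82→1
Rank sum = 6 + 3 + 7 + 2 + 1 = 19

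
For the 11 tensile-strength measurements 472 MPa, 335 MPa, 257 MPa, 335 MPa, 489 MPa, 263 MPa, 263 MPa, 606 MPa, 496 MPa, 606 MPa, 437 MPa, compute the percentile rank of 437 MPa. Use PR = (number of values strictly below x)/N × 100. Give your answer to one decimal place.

45.5

N = 11.
Strictly below 437: 5. Equal to 437: 1.
PR = 5/11 × 100 = 45.5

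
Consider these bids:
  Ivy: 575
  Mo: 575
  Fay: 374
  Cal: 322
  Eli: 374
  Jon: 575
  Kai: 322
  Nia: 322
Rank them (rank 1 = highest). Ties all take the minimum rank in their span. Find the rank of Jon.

1

Sorted (descending): 575, 575, 575, 374, 374, 322, 322, 322
The 3 values of 575 occupy positions 1–3 → each gets rank 1.
The 2 values of 374 occupy positions 4–5 → each gets rank 4.
The 3 values of 322 occupy positions 6–8 → each gets rank 6.
Jon has value 575 → rank 1.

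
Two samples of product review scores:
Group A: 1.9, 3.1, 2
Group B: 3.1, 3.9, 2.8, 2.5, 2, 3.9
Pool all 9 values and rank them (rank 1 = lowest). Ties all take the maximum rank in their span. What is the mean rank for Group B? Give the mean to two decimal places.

6.17

Sorted (ascending): 1.9, 2, 2, 2.5, 2.8, 3.1, 3.1, 3.9, 3.9
The 2 values of 2 occupy positions 2–3 → each gets rank 3.
The 2 values of 3.1 occupy positions 6–7 → each gets rank 7.
The 2 values of 3.9 occupy positions 8–9 → each gets rank 9.
Group B values → pooled ranks: 3.1→7, 3.9→9, 2.8→5, 2.5→4, 2→3, 3.9→9
Mean rank = (7 + 9 + 5 + 4 + 3 + 9) / 6 = 6.17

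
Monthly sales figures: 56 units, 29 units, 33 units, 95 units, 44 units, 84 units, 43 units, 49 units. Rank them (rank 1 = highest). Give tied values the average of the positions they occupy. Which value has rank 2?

84

Sorted (descending): 95, 84, 56, 49, 44, 43, 33, 29
No ties — each value takes its position as its rank.
Rank 2 → value 84.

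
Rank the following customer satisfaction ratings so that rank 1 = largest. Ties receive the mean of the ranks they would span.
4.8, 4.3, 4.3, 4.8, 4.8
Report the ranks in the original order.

Sorted (descending): 4.8, 4.8, 4.8, 4.3, 4.3
The 3 values of 4.8 occupy positions 1–3 → average rank 2.
The 2 values of 4.3 occupy positions 4–5 → average rank (4+5)/2 = 4.5.

2, 4.5, 4.5, 2, 2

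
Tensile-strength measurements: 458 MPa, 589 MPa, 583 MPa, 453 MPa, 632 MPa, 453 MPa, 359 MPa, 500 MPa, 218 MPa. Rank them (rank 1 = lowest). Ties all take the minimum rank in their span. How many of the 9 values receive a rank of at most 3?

4

Sorted (ascending): 218, 359, 453, 453, 458, 500, 583, 589, 632
The 2 values of 453 occupy positions 3–4 → each gets rank 3.
Ranks ≤ 3: {1, 2, 3, 3} → 4 values.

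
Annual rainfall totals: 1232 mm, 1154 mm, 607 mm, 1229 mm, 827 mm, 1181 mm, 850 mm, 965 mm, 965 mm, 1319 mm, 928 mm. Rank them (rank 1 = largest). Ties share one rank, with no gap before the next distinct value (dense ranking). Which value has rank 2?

1232

Sorted (descending): 1319, 1232, 1229, 1181, 1154, 965, 965, 928, 850, 827, 607
The 2 values of 965 share dense rank 6.
Remaining distinct values take the next consecutive integers.
Rank 2 → value 1232.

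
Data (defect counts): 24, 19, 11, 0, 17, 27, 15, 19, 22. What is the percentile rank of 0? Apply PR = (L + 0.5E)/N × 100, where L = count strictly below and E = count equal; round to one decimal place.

5.6

N = 9.
Strictly below 0: 0. Equal to 0: 1.
PR = (0 + 0.5·1)/9 × 100 = 5.6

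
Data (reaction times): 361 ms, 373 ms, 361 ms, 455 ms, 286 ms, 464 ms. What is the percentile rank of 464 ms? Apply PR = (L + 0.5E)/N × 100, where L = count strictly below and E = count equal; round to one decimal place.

N = 6.
Strictly below 464: 5. Equal to 464: 1.
PR = (5 + 0.5·1)/6 × 100 = 91.7

91.7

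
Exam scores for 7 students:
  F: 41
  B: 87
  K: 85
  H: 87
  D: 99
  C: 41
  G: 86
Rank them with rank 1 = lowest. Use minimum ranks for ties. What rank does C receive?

Sorted (ascending): 41, 41, 85, 86, 87, 87, 99
The 2 values of 41 occupy positions 1–2 → each gets rank 1.
The 2 values of 87 occupy positions 5–6 → each gets rank 5.
C has value 41 → rank 1.

1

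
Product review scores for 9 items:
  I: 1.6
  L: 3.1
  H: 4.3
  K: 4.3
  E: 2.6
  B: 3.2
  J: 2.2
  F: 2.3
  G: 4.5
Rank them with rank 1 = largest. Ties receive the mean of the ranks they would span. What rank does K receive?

2.5

Sorted (descending): 4.5, 4.3, 4.3, 3.2, 3.1, 2.6, 2.3, 2.2, 1.6
The 2 values of 4.3 occupy positions 2–3 → average rank (2+3)/2 = 2.5.
K has value 4.3 → rank 2.5.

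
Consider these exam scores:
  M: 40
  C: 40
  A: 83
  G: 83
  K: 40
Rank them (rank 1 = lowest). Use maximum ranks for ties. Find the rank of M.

Sorted (ascending): 40, 40, 40, 83, 83
The 3 values of 40 occupy positions 1–3 → each gets rank 3.
The 2 values of 83 occupy positions 4–5 → each gets rank 5.
M has value 40 → rank 3.

3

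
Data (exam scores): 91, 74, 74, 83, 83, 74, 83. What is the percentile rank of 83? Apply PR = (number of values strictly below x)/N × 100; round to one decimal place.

42.9

N = 7.
Strictly below 83: 3. Equal to 83: 3.
PR = 3/7 × 100 = 42.9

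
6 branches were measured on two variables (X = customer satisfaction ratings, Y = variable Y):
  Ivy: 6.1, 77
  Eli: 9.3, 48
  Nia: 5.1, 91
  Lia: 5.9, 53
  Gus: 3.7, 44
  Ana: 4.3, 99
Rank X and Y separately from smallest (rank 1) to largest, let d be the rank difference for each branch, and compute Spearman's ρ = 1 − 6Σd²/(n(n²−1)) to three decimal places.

Ranks of variable 1: 5, 6, 3, 4, 1, 2
Ranks of variable 2: 4, 2, 5, 3, 1, 6
d = r₁ − r₂: 1, 4, -2, 1, 0, -4
d²: 1, 16, 4, 1, 0, 16; Σd² = 38
ρ = 1 − 6·38/(6·35) = 1 − 228/210 = -0.086

-0.086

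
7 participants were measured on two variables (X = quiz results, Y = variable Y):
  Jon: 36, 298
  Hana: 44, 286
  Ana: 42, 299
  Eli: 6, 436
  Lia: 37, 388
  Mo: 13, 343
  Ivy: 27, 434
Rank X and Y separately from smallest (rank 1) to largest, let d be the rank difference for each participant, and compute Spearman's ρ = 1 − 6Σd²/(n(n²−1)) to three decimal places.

Ranks of variable 1: 4, 7, 6, 1, 5, 2, 3
Ranks of variable 2: 2, 1, 3, 7, 5, 4, 6
d = r₁ − r₂: 2, 6, 3, -6, 0, -2, -3
d²: 4, 36, 9, 36, 0, 4, 9; Σd² = 98
ρ = 1 − 6·98/(7·48) = 1 − 588/336 = -0.750

-0.750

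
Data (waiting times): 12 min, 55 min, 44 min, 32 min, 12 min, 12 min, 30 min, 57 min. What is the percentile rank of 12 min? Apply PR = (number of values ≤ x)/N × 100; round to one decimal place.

N = 8.
Strictly below 12: 0. Equal to 12: 3.
PR = 3/8 × 100 = 37.5

37.5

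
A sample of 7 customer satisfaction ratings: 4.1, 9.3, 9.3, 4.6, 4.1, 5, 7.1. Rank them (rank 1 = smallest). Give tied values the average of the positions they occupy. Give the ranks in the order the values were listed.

1.5, 6.5, 6.5, 3, 1.5, 4, 5

Sorted (ascending): 4.1, 4.1, 4.6, 5, 7.1, 9.3, 9.3
The 2 values of 4.1 occupy positions 1–2 → average rank (1+2)/2 = 1.5.
The 2 values of 9.3 occupy positions 6–7 → average rank (6+7)/2 = 6.5.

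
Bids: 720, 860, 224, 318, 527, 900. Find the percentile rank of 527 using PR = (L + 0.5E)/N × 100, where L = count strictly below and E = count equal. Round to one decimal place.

N = 6.
Strictly below 527: 2. Equal to 527: 1.
PR = (2 + 0.5·1)/6 × 100 = 41.7

41.7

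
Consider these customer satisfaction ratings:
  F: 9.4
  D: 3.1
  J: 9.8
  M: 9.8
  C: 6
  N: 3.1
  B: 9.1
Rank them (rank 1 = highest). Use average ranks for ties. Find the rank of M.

Sorted (descending): 9.8, 9.8, 9.4, 9.1, 6, 3.1, 3.1
The 2 values of 9.8 occupy positions 1–2 → average rank (1+2)/2 = 1.5.
The 2 values of 3.1 occupy positions 6–7 → average rank (6+7)/2 = 6.5.
M has value 9.8 → rank 1.5.

1.5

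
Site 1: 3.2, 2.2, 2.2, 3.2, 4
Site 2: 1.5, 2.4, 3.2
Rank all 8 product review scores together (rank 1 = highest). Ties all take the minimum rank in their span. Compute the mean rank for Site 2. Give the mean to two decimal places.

Sorted (descending): 4, 3.2, 3.2, 3.2, 2.4, 2.2, 2.2, 1.5
The 3 values of 3.2 occupy positions 2–4 → each gets rank 2.
The 2 values of 2.2 occupy positions 6–7 → each gets rank 6.
Site 2 values → pooled ranks: 1.5→8, 2.4→5, 3.2→2
Mean rank = (8 + 5 + 2) / 3 = 5.00

5.00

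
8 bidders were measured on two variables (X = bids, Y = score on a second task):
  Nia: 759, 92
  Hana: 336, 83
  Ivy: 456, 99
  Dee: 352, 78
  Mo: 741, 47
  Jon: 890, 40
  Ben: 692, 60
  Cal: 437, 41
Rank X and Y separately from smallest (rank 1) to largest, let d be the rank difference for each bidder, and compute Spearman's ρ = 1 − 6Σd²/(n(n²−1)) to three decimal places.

-0.310

Ranks of variable 1: 7, 1, 4, 2, 6, 8, 5, 3
Ranks of variable 2: 7, 6, 8, 5, 3, 1, 4, 2
d = r₁ − r₂: 0, -5, -4, -3, 3, 7, 1, 1
d²: 0, 25, 16, 9, 9, 49, 1, 1; Σd² = 110
ρ = 1 − 6·110/(8·63) = 1 − 660/504 = -0.310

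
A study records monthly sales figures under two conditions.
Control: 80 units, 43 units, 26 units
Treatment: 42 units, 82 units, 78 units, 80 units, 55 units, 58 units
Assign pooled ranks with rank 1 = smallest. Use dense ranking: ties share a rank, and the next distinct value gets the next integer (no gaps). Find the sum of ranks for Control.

Sorted (ascending): 26, 42, 43, 55, 58, 78, 80, 80, 82
The 2 values of 80 share dense rank 7.
Remaining distinct values take the next consecutive integers.
Control values → pooled ranks: 80→7, 43→3, 26→1
Rank sum = 7 + 3 + 1 = 11

11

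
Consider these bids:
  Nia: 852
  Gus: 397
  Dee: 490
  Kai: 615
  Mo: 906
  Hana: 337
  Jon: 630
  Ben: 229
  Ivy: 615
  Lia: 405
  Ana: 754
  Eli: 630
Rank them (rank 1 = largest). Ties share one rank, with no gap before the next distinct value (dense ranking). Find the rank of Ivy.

Sorted (descending): 906, 852, 754, 630, 630, 615, 615, 490, 405, 397, 337, 229
The 2 values of 630 share dense rank 4.
The 2 values of 615 share dense rank 5.
Remaining distinct values take the next consecutive integers.
Ivy has value 615 → rank 5.

5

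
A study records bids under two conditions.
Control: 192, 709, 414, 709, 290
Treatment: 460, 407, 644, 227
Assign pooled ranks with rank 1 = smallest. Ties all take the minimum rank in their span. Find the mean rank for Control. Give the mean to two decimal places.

5.00

Sorted (ascending): 192, 227, 290, 407, 414, 460, 644, 709, 709
The 2 values of 709 occupy positions 8–9 → each gets rank 8.
Control values → pooled ranks: 192→1, 709→8, 414→5, 709→8, 290→3
Mean rank = (1 + 8 + 5 + 8 + 3) / 5 = 5.00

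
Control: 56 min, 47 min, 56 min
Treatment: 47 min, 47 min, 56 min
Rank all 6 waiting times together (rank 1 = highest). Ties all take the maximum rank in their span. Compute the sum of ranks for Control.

Sorted (descending): 56, 56, 56, 47, 47, 47
The 3 values of 56 occupy positions 1–3 → each gets rank 3.
The 3 values of 47 occupy positions 4–6 → each gets rank 6.
Control values → pooled ranks: 56→3, 47→6, 56→3
Rank sum = 3 + 6 + 3 = 12

12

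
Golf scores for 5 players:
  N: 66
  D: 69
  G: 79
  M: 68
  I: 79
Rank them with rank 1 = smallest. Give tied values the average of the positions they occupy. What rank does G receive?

4.5

Sorted (ascending): 66, 68, 69, 79, 79
The 2 values of 79 occupy positions 4–5 → average rank (4+5)/2 = 4.5.
G has value 79 → rank 4.5.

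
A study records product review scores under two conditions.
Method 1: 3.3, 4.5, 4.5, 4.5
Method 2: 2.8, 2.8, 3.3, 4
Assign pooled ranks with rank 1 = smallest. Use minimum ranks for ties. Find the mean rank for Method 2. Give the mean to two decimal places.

Sorted (ascending): 2.8, 2.8, 3.3, 3.3, 4, 4.5, 4.5, 4.5
The 2 values of 2.8 occupy positions 1–2 → each gets rank 1.
The 2 values of 3.3 occupy positions 3–4 → each gets rank 3.
The 3 values of 4.5 occupy positions 6–8 → each gets rank 6.
Method 2 values → pooled ranks: 2.8→1, 2.8→1, 3.3→3, 4→5
Mean rank = (1 + 1 + 3 + 5) / 4 = 2.50

2.50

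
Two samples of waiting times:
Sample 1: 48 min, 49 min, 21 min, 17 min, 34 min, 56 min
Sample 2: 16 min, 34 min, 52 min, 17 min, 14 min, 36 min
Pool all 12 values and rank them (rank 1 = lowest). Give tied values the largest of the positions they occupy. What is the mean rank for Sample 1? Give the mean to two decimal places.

7.83

Sorted (ascending): 14, 16, 17, 17, 21, 34, 34, 36, 48, 49, 52, 56
The 2 values of 17 occupy positions 3–4 → each gets rank 4.
The 2 values of 34 occupy positions 6–7 → each gets rank 7.
Sample 1 values → pooled ranks: 48→9, 49→10, 21→5, 17→4, 34→7, 56→12
Mean rank = (9 + 10 + 5 + 4 + 7 + 12) / 6 = 7.83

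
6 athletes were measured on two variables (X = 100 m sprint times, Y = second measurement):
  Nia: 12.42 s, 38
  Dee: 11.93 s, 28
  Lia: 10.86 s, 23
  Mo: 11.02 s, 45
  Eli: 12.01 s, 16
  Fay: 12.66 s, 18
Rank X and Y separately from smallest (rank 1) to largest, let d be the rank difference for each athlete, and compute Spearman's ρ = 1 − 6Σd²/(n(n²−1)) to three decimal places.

-0.314

Ranks of variable 1: 5, 3, 1, 2, 4, 6
Ranks of variable 2: 5, 4, 3, 6, 1, 2
d = r₁ − r₂: 0, -1, -2, -4, 3, 4
d²: 0, 1, 4, 16, 9, 16; Σd² = 46
ρ = 1 − 6·46/(6·35) = 1 − 276/210 = -0.314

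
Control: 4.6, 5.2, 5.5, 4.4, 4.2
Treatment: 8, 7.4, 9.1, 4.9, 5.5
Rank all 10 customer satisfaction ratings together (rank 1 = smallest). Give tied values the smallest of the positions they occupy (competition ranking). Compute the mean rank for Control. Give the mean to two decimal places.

Sorted (ascending): 4.2, 4.4, 4.6, 4.9, 5.2, 5.5, 5.5, 7.4, 8, 9.1
The 2 values of 5.5 occupy positions 6–7 → each gets rank 6.
Control values → pooled ranks: 4.6→3, 5.2→5, 5.5→6, 4.4→2, 4.2→1
Mean rank = (3 + 5 + 6 + 2 + 1) / 5 = 3.40

3.40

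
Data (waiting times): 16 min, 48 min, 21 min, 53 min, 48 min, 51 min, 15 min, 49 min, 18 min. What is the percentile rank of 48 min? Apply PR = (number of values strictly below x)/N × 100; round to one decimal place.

44.4

N = 9.
Strictly below 48: 4. Equal to 48: 2.
PR = 4/9 × 100 = 44.4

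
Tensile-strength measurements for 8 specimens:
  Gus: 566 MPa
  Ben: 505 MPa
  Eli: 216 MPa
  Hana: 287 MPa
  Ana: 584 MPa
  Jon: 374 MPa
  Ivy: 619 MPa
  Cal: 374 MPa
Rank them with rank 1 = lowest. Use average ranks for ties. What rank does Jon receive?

3.5

Sorted (ascending): 216, 287, 374, 374, 505, 566, 584, 619
The 2 values of 374 occupy positions 3–4 → average rank (3+4)/2 = 3.5.
Jon has value 374 MPa → rank 3.5.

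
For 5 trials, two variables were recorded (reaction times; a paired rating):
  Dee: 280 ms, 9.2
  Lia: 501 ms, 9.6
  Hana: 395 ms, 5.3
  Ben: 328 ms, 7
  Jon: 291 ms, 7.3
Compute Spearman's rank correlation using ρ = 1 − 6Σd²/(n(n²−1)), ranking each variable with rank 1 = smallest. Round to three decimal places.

0.000

Ranks of variable 1: 1, 5, 4, 3, 2
Ranks of variable 2: 4, 5, 1, 2, 3
d = r₁ − r₂: -3, 0, 3, 1, -1
d²: 9, 0, 9, 1, 1; Σd² = 20
ρ = 1 − 6·20/(5·24) = 1 − 120/120 = 0.000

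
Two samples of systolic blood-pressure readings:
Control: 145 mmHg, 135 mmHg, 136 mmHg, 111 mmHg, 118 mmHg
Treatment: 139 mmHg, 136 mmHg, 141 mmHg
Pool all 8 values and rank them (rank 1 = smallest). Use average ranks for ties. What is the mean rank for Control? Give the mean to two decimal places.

3.70

Sorted (ascending): 111, 118, 135, 136, 136, 139, 141, 145
The 2 values of 136 occupy positions 4–5 → average rank (4+5)/2 = 4.5.
Control values → pooled ranks: 145→8, 135→3, 136→4.5, 111→1, 118→2
Mean rank = (8 + 3 + 4.5 + 1 + 2) / 5 = 3.70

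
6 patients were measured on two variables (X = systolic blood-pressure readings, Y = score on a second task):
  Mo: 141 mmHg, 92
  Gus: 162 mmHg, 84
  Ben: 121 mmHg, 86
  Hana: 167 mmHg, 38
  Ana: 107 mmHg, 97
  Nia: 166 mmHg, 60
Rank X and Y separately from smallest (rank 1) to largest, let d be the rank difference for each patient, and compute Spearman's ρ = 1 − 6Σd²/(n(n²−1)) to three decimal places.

Ranks of variable 1: 3, 4, 2, 6, 1, 5
Ranks of variable 2: 5, 3, 4, 1, 6, 2
d = r₁ − r₂: -2, 1, -2, 5, -5, 3
d²: 4, 1, 4, 25, 25, 9; Σd² = 68
ρ = 1 − 6·68/(6·35) = 1 − 408/210 = -0.943

-0.943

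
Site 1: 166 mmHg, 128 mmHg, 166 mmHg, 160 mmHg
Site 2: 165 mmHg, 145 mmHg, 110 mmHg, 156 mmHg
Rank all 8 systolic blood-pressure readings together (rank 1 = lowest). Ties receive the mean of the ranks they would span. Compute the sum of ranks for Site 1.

22

Sorted (ascending): 110, 128, 145, 156, 160, 165, 166, 166
The 2 values of 166 occupy positions 7–8 → average rank (7+8)/2 = 7.5.
Site 1 values → pooled ranks: 166→7.5, 128→2, 166→7.5, 160→5
Rank sum = 7.5 + 2 + 7.5 + 5 = 22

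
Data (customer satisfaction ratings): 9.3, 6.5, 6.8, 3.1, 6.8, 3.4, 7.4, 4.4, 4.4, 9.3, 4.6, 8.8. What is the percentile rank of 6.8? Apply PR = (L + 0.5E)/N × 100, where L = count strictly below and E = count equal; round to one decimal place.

N = 12.
Strictly below 6.8: 6. Equal to 6.8: 2.
PR = (6 + 0.5·2)/12 × 100 = 58.3

58.3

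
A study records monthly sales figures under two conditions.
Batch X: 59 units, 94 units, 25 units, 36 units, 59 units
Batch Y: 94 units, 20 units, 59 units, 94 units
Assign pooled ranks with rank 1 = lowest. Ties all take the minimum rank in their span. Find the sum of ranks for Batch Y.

19

Sorted (ascending): 20, 25, 36, 59, 59, 59, 94, 94, 94
The 3 values of 59 occupy positions 4–6 → each gets rank 4.
The 3 values of 94 occupy positions 7–9 → each gets rank 7.
Batch Y values → pooled ranks: 94→7, 20→1, 59→4, 94→7
Rank sum = 7 + 1 + 4 + 7 = 19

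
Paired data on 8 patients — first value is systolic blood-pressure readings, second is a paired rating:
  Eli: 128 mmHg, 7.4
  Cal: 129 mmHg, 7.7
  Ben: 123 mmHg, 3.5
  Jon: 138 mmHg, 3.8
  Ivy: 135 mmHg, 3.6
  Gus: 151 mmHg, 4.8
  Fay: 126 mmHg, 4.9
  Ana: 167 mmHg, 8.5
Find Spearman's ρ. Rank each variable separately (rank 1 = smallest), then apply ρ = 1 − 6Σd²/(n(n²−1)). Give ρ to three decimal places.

0.357

Ranks of variable 1: 3, 4, 1, 6, 5, 7, 2, 8
Ranks of variable 2: 6, 7, 1, 3, 2, 4, 5, 8
d = r₁ − r₂: -3, -3, 0, 3, 3, 3, -3, 0
d²: 9, 9, 0, 9, 9, 9, 9, 0; Σd² = 54
ρ = 1 − 6·54/(8·63) = 1 − 324/504 = 0.357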